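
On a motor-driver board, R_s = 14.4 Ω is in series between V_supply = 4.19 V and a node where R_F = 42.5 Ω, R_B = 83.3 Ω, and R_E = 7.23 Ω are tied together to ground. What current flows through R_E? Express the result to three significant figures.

I ≈ 0.165 A

Combine the parallel branches: R_p = (1/42.5 + 1/83.3 + 1/7.23)⁻¹ = 5.752 Ω.
Node voltage V_A = V_supply · R_p/(R_s + R_p) = 4.19 × 0.2854 = 1.196 V.
I(R_E) = V_A / R_E = 1.196/7.23 = 0.1654 A.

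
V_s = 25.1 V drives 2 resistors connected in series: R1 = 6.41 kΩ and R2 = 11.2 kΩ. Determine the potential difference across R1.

Series total: ΣR = 6.41 + 11.2 = 17.61 kΩ.
V = V_s · R/ΣR = 25.1 × 0.3640 = 9.136 V.

V ≈ 9.14 V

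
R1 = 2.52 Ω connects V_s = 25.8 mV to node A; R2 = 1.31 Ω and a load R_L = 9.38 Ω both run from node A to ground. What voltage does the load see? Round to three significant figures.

The load sits in parallel with R2, giving an effective lower resistance R2' = R2·R_L/(R2+R_L) = 1.149 Ω.
Now apply the divider: V_out = 25.8 × 0.3133 = 8.082 mV.
(Unloaded it would be 8.82 mV; the load pulls it down.)

V_out ≈ 8.08 mV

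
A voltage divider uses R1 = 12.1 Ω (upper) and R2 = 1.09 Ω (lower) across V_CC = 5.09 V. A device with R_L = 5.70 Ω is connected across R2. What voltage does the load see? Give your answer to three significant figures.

V_out ≈ 0.358 V

First combine the lower leg with the load: R2 ‖ R_L = 0.9150 Ω.
Now apply the divider: V_out = 5.09 × 0.07031 = 0.3579 V.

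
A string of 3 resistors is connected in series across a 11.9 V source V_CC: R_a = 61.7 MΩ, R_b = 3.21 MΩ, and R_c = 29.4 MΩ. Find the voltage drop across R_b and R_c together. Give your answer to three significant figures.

Total series resistance ΣR = 61.7 + 3.21 + 29.4 = 94.31 MΩ.
R_{R_b..R_c} = 3.21 + 29.4 = 32.61 MΩ.
V = V_CC · R/ΣR = 11.9 × 0.3458 = 4.115 V.

V ≈ 4.11 V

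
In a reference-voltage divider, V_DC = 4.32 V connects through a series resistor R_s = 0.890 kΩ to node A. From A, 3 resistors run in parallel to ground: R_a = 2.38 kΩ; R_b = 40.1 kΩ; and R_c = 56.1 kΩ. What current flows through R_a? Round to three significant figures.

I ≈ 1.29 mA

Combine the parallel branches: R_p = (1/2.38 + 1/40.1 + 1/56.1)⁻¹ = 2.160 kΩ.
V_A = 4.32 × 2.160/3.050 = 3.059 V.
I(R_a) = V_A / R_a = 3.059/2.38 = 1.285 mA.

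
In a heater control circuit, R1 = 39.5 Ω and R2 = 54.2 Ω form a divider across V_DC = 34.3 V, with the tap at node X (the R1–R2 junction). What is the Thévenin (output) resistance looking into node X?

Looking into X with the source shorted: R_th = R1·R2/(R1+R2) = 39.50 × 54.2/93.70 = 22.85 Ω.

R_th ≈ 22.8 Ω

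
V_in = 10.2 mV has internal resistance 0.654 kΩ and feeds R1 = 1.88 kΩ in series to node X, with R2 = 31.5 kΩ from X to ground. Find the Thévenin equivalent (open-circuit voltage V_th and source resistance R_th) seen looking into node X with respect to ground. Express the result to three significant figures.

R1' = 0.654 + 1.88 = 2.534 kΩ (source resistance + R1).
V_th is the unloaded tap voltage: V_in · R2/(R1'+R2) = 10.2 × 0.9255 = 9.441 mV.
With V_in suppressed (replaced by a short), R_th = R1' ‖ R2 = (2.534 × 31.5)/(2.534 + 31.5) = 2.345 kΩ.

V_th ≈ 9.44 mV, R_th ≈ 2.35 kΩ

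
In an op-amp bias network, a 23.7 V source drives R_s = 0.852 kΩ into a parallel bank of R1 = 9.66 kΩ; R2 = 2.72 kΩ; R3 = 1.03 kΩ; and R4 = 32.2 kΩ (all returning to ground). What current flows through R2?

Equivalent of the parallel group: R_p = 0.6788 kΩ.
Node voltage V_A = V_CC · R_p/(R_s + R_p) = 23.7 × 0.4434 = 10.51 V.
Branch current I = V_A/R2 = 10.51/2.72 = 3.864 mA.

I ≈ 3.86 mA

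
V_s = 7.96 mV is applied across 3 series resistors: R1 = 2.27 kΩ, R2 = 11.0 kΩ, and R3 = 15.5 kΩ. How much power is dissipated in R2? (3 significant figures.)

Series current I = V_s/ΣR = 7.96/28.77 = 0.2767 µA.
P = I²R = 0.07655 × 11.0 = 0.8421 nW.

P ≈ 0.842 nW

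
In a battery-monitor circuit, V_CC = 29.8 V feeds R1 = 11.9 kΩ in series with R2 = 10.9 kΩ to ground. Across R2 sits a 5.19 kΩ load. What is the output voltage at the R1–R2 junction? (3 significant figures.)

V_out ≈ 6.80 V

R2 ‖ R_L = (10.9 × 5.19)/(10.9 + 5.19) = 3.516 kΩ.
Voltage divider with the loaded lower leg: V_out = 29.8 × 3.516/(11.9 + 3.516) = 29.8 × 0.2281 = 6.796 V.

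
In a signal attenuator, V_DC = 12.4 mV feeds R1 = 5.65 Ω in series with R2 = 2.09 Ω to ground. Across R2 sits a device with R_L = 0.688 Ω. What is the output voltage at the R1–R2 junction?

V_out ≈ 1.04 mV

First combine the lower leg with the load: R2 ‖ R_L = 0.5176 Ω.
Now apply the divider: V_out = 12.4 × 0.08392 = 1.041 mV.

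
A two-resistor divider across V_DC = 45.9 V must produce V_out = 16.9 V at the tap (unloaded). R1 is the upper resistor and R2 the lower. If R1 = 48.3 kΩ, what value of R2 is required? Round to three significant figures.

R2 ≈ 28.1 kΩ

Required fraction k = V_out/V_DC = 0.3682.
So R2 = R1 · V_out/(V_DC − V_out) = 48.3 × 16.9/(45.9 − 16.9) = 48.3 × 0.5828 = 28.15 kΩ.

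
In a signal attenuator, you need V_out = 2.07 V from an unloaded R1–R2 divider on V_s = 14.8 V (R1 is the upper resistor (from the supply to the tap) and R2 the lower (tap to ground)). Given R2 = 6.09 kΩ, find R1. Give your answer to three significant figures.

Required fraction k = V_out/V_s = 0.1399.
Rearranging, R1 = R2·(1−k)/k = 6.09 × 6.150 = 37.45 kΩ.

R1 ≈ 37.5 kΩ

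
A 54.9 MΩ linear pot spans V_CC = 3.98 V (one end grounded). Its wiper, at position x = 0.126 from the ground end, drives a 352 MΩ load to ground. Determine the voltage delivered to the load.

The pot divides into 47.98 MΩ above the wiper and 6.917 MΩ below.
(x·R_p) ‖ R_L = 6.784 MΩ.
Loaded-divider output: V_out = 3.98 × 0.1239 = 0.4930 V.

V_out ≈ 0.493 V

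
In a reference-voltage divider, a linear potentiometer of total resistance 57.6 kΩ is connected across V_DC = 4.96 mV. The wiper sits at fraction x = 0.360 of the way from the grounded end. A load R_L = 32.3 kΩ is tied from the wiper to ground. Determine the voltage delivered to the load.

The pot divides into 36.86 kΩ above the wiper and 20.74 kΩ below.
(x·R_p) ‖ R_L = 12.63 kΩ.
Loaded-divider output: V_out = 4.96 × 0.2552 = 1.266 mV.

V_out ≈ 1.27 mV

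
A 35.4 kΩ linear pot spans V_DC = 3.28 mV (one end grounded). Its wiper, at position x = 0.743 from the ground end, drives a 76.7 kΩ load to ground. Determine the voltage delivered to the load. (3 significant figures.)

The pot divides into 9.098 kΩ above the wiper and 26.30 kΩ below.
Lower segment in parallel with the load: 26.30 ‖ 76.7 = 19.59 kΩ.
Then V_out = V_DC · 19.59/(9.098 + 19.59) = 2.240 mV.

V_out ≈ 2.24 mV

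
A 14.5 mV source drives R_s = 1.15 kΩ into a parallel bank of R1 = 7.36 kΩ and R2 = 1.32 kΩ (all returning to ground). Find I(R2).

Equivalent of the parallel group: R_p = 1.119 kΩ.
V_A by voltage divider: V_A = 14.5 × 1.119/(1.15 + 1.119) = 7.152 mV.
I(R2) = V_A / R2 = 7.152/1.32 = 5.418 µA.

I ≈ 5.42 µA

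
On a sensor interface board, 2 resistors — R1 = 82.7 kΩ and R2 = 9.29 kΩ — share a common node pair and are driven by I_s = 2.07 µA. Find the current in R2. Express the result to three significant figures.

With just two branches, the current splits inversely with resistance.
I(R2) = 2.07 × 82.7/(82.7 + 9.29) = 2.07 × 0.8990 = 1.861 µA.

I ≈ 1.86 µA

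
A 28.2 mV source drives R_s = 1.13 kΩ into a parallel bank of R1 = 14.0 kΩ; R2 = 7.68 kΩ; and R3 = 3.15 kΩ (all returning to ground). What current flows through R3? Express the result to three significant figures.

I ≈ 5.64 µA

Combine the parallel branches: R_p = (1/14.0 + 1/7.68 + 1/3.15)⁻¹ = 1.926 kΩ.
Node voltage V_A = V_in · R_p/(R_s + R_p) = 28.2 × 0.6303 = 17.77 mV.
I(R3) = V_A / R3 = 17.77/3.15 = 5.643 µA.
(Equivalently: I_total = 9.226 µA, then current-divider fraction G_k/ΣG = 0.6116.)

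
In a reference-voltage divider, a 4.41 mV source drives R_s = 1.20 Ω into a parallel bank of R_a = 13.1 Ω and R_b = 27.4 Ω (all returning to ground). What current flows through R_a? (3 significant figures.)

I ≈ 0.296 mA

Combine the parallel branches: R_p = (1/13.1 + 1/27.4)⁻¹ = 8.863 Ω.
V_A by voltage divider: V_A = 4.41 × 8.863/(1.20 + 8.863) = 3.884 mV.
Branch current I = V_A/R_a = 3.884/13.1 = 0.2965 mA.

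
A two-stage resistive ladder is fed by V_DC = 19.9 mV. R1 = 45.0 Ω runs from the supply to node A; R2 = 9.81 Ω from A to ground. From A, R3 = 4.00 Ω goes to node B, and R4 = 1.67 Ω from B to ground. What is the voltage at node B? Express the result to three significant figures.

The second stage (R3 + R4 = 5.670 Ω) loads node A in parallel with R2.
Effective lower resistance at A: R2 ‖ 5.670 = 3.593 Ω.
So V_A = 19.9 × 0.07394 = 1.471 mV.
Stage 2 is unloaded, so V_B = V_A · R4/(R3+R4) = 1.471 × 1.67/5.670 = 0.4334 mV.

V_B ≈ 0.433 mV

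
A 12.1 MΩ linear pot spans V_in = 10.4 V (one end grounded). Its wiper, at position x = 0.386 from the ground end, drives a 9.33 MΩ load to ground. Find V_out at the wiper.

V_out ≈ 3.07 V

Lower segment x·R_p = 4.671 MΩ; upper segment (1−x)·R_p = 7.429 MΩ.
(x·R_p) ‖ R_L = 3.112 MΩ.
V_out = 10.4 × 3.112/(7.429 + 3.112) = 3.071 V.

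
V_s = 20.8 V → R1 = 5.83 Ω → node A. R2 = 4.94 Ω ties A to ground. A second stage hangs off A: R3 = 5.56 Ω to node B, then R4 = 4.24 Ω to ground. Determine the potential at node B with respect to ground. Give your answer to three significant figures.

The second stage (R3 + R4 = 9.800 Ω) loads node A in parallel with R2.
R2 ‖ (R3+R4) = 3.284 Ω.
V_A = 20.8 × 3.284/(5.83 + 3.284) = 7.495 V.
Stage 2 is unloaded, so V_B = V_A · R4/(R3+R4) = 7.495 × 4.24/9.800 = 3.243 V.

V_B ≈ 3.24 V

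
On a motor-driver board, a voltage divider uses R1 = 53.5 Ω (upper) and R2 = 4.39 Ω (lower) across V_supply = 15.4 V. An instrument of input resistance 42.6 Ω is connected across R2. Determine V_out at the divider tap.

V_out ≈ 1.07 V

The load sits in parallel with R2, giving an effective lower resistance R2' = R2·R_L/(R2+R_L) = 3.980 Ω.
Then V_out = V_supply · R2'/(R1 + R2') = 15.4 × 3.980/57.48 = 1.066 V.
(Unloaded it would be 1.17 V; the load pulls it down.)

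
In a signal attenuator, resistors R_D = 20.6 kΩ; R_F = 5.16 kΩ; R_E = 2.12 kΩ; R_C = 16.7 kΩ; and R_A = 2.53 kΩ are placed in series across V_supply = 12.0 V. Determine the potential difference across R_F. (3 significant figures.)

V ≈ 1.31 V

Total series resistance ΣR = 20.6 + 5.16 + 2.12 + 16.7 + 2.53 = 47.11 kΩ.
Voltage divider: V = V_supply · (5.160 / 47.11) = 12.0 × 0.1095 = 1.314 V.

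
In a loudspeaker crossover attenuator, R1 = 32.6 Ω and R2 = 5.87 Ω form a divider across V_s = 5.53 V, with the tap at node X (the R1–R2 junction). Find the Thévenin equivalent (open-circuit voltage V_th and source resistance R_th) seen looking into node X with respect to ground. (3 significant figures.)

V_th ≈ 0.844 V, R_th ≈ 4.97 Ω

Open-circuit (no load on X): V_th = V_s · R2/(R1 + R2) = 5.53 × 5.87/(32.60 + 5.87) = 0.8438 V.
Looking into X with the source shorted: R_th = R1·R2/(R1+R2) = 32.60 × 5.87/38.47 = 4.974 Ω.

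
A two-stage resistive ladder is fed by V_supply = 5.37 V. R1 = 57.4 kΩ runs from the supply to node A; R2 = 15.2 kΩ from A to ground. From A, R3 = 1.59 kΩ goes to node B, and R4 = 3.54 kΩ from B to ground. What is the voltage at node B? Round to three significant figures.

V_B ≈ 0.232 V

Node A sees R2 in parallel with the series input of stage 2, R3 + R4 = 5.130 kΩ.
Effective lower resistance at A: R2 ‖ 5.130 = 3.836 kΩ.
V_A = 5.37 × 3.836/(57.4 + 3.836) = 0.3364 V.
Stage 2 is unloaded, so V_B = V_A · R4/(R3+R4) = 0.3364 × 3.54/5.130 = 0.2321 V.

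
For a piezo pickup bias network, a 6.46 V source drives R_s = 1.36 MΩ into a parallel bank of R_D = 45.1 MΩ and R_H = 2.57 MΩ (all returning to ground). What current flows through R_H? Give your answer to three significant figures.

Combine the parallel branches: R_p = (1/45.1 + 1/2.57)⁻¹ = 2.431 MΩ.
V_A by voltage divider: V_A = 6.46 × 2.431/(1.36 + 2.431) = 4.143 V.
I(R_H) = V_A / R_H = 4.143/2.57 = 1.612 µA.

I ≈ 1.61 µA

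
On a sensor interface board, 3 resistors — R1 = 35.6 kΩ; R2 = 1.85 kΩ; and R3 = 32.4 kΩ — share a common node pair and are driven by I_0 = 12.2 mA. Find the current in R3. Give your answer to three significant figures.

I ≈ 0.628 mA

Conductances: ΣG = 1/35.6 + 1/1.85 + 1/32.4 = 0.5995 (1/kΩ).
By the current-divider rule, I = I_0 · G_k/ΣG = 12.2 × 0.05148 = 0.6281 mA.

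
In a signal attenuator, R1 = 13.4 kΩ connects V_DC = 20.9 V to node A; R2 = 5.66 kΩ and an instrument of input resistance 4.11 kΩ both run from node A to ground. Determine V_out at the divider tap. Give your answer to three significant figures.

First combine the lower leg with the load: R2 ‖ R_L = 2.381 kΩ.
Voltage divider with the loaded lower leg: V_out = 20.9 × 2.381/(13.4 + 2.381) = 20.9 × 0.1509 = 3.153 V.

V_out ≈ 3.15 V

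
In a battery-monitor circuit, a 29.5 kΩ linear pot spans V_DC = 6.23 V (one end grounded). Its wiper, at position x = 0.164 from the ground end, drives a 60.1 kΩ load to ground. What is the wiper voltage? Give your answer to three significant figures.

Split the track: R_lower = x·R_p = 4.838 kΩ, R_upper = (1−x)·R_p = 24.66 kΩ.
R_L loads the lower segment: effective lower R = 4.478 kΩ.
Then V_out = V_DC · 4.478/(24.66 + 4.478) = 0.9573 V.

V_out ≈ 0.957 V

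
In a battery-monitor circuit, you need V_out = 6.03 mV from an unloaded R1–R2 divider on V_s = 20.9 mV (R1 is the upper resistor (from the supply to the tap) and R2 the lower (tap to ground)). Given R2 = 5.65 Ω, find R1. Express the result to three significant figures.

V_out/V_s = R2/(R1+R2) = 0.2885.
So R1 = R2 · (V_s/V_out − 1) = 5.65 × (20.9/6.03 − 1) = 5.65 × 2.466 = 13.93 Ω.

R1 ≈ 13.9 Ω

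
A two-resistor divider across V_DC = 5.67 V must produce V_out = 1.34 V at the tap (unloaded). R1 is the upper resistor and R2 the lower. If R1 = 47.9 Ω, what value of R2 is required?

V_out/V_DC = R2/(R1+R2) = 0.2363.
R2 = R1 · 0.2363/(1 − 0.2363) = 14.82 Ω.

R2 ≈ 14.8 Ω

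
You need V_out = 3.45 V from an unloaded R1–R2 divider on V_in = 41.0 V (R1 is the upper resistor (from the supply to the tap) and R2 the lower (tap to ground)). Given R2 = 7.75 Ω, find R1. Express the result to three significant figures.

R1 ≈ 84.4 Ω

The divider ratio is R2/(R1+R2) = 3.45/41.0 = 0.08415.
Rearranging, R1 = R2·(1−k)/k = 7.75 × 10.88 = 84.35 Ω.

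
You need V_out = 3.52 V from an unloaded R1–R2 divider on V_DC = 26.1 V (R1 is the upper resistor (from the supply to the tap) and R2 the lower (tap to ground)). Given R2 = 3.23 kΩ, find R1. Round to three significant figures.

R1 ≈ 20.7 kΩ

V_out/V_DC = R2/(R1+R2) = 0.1349.
Rearranging, R1 = R2·(1−k)/k = 3.23 × 6.415 = 20.72 kΩ.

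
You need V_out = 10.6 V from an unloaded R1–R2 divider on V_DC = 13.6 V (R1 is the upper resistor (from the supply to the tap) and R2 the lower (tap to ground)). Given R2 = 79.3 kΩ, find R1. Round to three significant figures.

Required fraction k = V_out/V_DC = 0.7794.
Rearranging, R1 = R2·(1−k)/k = 79.3 × 0.2830 = 22.44 kΩ.

R1 ≈ 22.4 kΩ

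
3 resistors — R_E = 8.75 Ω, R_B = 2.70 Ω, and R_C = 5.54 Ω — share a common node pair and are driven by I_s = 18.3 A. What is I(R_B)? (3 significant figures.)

I ≈ 10.2 A

Total conductance ΣG = 1/8.75 + 1/2.70 + 1/5.54 = 0.6652 (units of 1/Ω).
Current divider: I(R_B) = I_s · G_k/ΣG = 18.3 × (0.3704/0.6652) = 18.3 × 0.5568 = 10.19 A.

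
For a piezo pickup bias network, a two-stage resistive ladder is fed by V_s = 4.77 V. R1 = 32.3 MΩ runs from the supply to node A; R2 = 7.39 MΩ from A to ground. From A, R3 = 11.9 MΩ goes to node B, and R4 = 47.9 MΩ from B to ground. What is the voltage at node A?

V_A ≈ 0.807 V

The second stage (R3 + R4 = 59.80 MΩ) loads node A in parallel with R2.
Effective lower resistance at A: R2 ‖ 59.80 = 6.577 MΩ.
So V_A = 4.77 × 0.1692 = 0.8070 V.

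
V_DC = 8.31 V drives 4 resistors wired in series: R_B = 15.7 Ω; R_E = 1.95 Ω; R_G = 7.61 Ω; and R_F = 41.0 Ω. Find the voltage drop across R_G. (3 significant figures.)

V ≈ 0.954 V

Series total: ΣR = 15.7 + 1.95 + 7.61 + 41.0 = 66.26 Ω.
V = V_DC · R/ΣR = 8.31 × 0.1149 = 0.9544 V.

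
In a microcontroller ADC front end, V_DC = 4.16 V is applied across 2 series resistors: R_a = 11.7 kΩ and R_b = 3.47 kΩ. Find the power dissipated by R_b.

Series current I = V_DC/ΣR = 4.16/15.17 = 0.2742 mA.
P(R_b) = I²·R_b = (0.2742)² × 3.47 = 0.2609 mW.

P ≈ 0.261 mW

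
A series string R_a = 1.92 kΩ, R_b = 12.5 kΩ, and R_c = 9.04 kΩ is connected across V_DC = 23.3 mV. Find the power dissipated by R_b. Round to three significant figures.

The common current is I = 23.3/23.46 = 0.9932 µA.
V(R_b) = I·R = 12.41 mV; P = V·I = 12.41 × 0.9932 = 12.33 nW.

P ≈ 12.3 nW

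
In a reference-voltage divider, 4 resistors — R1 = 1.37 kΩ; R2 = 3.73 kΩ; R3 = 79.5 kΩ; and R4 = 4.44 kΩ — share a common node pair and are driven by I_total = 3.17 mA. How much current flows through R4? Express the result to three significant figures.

ΣG = 1/1.37 + 1/3.73 + 1/79.5 + 1/4.44 = 1.236.
R4 takes the fraction G_k/ΣG = 0.2252/1.236 = 0.1822, so I = 3.17 × 0.1822 = 0.5777 mA.

I ≈ 0.578 mA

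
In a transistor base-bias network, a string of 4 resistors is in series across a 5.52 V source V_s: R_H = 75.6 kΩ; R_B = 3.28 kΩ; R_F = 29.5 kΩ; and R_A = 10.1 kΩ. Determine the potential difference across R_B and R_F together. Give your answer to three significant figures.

Total series resistance ΣR = 75.6 + 3.28 + 29.5 + 10.1 = 118.5 kΩ.
R_{R_B..R_F} = 3.28 + 29.5 = 32.78 kΩ.
Voltage divider: V = V_s · (32.78 / 118.5) = 5.52 × 0.2767 = 1.527 V.

V ≈ 1.53 V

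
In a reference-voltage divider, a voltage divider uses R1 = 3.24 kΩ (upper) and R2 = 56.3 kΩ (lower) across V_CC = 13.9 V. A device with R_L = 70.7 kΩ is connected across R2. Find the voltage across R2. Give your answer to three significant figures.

First combine the lower leg with the load: R2 ‖ R_L = 31.34 kΩ.
Voltage divider with the loaded lower leg: V_out = 13.9 × 31.34/(3.24 + 31.34) = 13.9 × 0.9063 = 12.60 V.

V_out ≈ 12.6 V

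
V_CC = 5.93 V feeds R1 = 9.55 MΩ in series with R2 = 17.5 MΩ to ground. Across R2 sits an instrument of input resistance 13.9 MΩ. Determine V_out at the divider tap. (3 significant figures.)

First combine the lower leg with the load: R2 ‖ R_L = 7.747 MΩ.
Now apply the divider: V_out = 5.93 × 0.4479 = 2.656 V.
(Unloaded it would be 3.84 V; the load pulls it down.)

V_out ≈ 2.66 V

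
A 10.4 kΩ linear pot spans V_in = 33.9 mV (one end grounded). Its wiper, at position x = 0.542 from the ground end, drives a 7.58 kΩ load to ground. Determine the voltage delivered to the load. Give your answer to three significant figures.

Lower segment x·R_p = 5.637 kΩ; upper segment (1−x)·R_p = 4.763 kΩ.
R_L loads the lower segment: effective lower R = 3.233 kΩ.
Then V_out = V_in · 3.233/(4.763 + 3.233) = 13.71 mV.

V_out ≈ 13.7 mV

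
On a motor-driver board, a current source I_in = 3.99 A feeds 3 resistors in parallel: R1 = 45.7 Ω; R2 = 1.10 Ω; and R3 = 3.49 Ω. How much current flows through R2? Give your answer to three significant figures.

ΣG = 1/45.7 + 1/1.10 + 1/3.49 = 1.218.
Current divider: I(R2) = I_in · G_k/ΣG = 3.99 × (0.9091/1.218) = 3.99 × 0.7467 = 2.979 A.

I ≈ 2.98 A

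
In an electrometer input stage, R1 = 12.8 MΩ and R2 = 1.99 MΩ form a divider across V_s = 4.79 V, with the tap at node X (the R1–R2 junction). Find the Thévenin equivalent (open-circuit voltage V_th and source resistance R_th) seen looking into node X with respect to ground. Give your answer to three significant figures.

Open-circuit (no load on X): V_th = V_s · R2/(R1 + R2) = 4.79 × 1.99/(12.80 + 1.99) = 0.6445 V.
With V_s suppressed (replaced by a short), R_th = R1 ‖ R2 = (12.80 × 1.99)/(12.80 + 1.99) = 1.722 MΩ.

V_th ≈ 0.644 V, R_th ≈ 1.72 MΩ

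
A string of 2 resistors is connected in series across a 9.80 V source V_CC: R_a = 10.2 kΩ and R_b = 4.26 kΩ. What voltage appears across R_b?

V ≈ 2.89 V

Series total: ΣR = 10.2 + 4.26 = 14.46 kΩ.
V = V_CC · R/ΣR = 9.80 × 0.2946 = 2.887 V.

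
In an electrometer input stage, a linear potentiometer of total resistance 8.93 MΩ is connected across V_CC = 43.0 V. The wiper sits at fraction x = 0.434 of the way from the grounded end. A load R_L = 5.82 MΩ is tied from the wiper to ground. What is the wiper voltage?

Lower segment x·R_p = 3.876 MΩ; upper segment (1−x)·R_p = 5.054 MΩ.
(x·R_p) ‖ R_L = 2.326 MΩ.
V_out = 43.0 × 2.326/(5.054 + 2.326) = 13.55 V.

V_out ≈ 13.6 V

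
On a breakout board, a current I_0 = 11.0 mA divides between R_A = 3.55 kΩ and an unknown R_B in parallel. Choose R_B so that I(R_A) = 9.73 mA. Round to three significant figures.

The fraction through R_A equals R_B/(R_A+R_B).
With f = 0.8845, R_B = R_A · f/(1−f) = 3.55 × 7.661 = 27.20 kΩ.

R_B ≈ 27.2 kΩ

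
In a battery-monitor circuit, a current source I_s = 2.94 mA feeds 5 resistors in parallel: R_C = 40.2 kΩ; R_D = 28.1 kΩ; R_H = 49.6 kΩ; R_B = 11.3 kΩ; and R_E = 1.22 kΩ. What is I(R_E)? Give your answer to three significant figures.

I ≈ 2.44 mA

ΣG = 1/40.2 + 1/28.1 + 1/49.6 + 1/11.3 + 1/1.22 = 0.9888.
Current divider: I(R_E) = I_s · G_k/ΣG = 2.94 × (0.8197/0.9888) = 2.94 × 0.8290 = 2.437 mA.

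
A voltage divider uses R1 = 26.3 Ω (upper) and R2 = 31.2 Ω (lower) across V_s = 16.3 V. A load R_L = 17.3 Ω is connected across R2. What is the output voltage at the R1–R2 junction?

R2 ‖ R_L = (31.2 × 17.3)/(31.2 + 17.3) = 11.13 Ω.
Now apply the divider: V_out = 16.3 × 0.2973 = 4.847 V.

V_out ≈ 4.85 V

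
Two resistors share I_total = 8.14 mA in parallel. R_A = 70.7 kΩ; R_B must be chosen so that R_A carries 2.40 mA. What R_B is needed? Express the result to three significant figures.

R_B ≈ 29.6 kΩ

In a two-way split, I_A/I_total = R_B/(R_A + R_B).
2.40/8.14 = R_B/(R_A + R_B) → R_B = R_A · (0.2948)/(1 − 0.2948) = 70.7 × 0.4181 = 29.56 kΩ.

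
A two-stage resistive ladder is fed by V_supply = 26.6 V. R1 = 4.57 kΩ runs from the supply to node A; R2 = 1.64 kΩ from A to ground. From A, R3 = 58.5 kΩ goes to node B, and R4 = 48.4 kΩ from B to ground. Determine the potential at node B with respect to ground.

The second stage (R3 + R4 = 106.9 kΩ) loads node A in parallel with R2.
R2 ‖ (R3+R4) = 1.615 kΩ.
V_A = 26.6 × 1.615/(4.57 + 1.615) = 6.946 V.
Then the unloaded second divider: V_B = V_A × R4/(R3+R4) = 6.946 × 0.4528 = 3.145 V.

V_B ≈ 3.15 V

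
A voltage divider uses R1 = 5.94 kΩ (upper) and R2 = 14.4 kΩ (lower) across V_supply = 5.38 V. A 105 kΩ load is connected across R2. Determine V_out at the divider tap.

V_out ≈ 3.66 V

R2 ‖ R_L = (14.4 × 105)/(14.4 + 105) = 12.66 kΩ.
Then V_out = V_supply · R2'/(R1 + R2') = 5.38 × 12.66/18.60 = 3.662 V.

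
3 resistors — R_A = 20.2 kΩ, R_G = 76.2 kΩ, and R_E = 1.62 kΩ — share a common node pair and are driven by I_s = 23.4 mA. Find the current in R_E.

Total conductance ΣG = 1/20.2 + 1/76.2 + 1/1.62 = 0.6799 (units of 1/kΩ).
Current divider: I(R_E) = I_s · G_k/ΣG = 23.4 × (0.6173/0.6799) = 23.4 × 0.9079 = 21.24 mA.

I ≈ 21.2 mA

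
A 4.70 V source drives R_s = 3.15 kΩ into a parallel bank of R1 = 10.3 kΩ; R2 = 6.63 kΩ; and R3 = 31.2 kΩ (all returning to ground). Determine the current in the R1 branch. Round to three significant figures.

Parallel bank: R_p = 1/(1/10.3 + 1/6.63 + 1/31.2) = 3.572 kΩ.
V_A = 4.70 × 3.572/6.722 = 2.497 V.
Branch current I = V_A/R1 = 2.497/10.3 = 0.2425 mA.
(Equivalently: I_total = 0.6992 mA, then current-divider fraction G_k/ΣG = 0.3468.)

I ≈ 0.242 mA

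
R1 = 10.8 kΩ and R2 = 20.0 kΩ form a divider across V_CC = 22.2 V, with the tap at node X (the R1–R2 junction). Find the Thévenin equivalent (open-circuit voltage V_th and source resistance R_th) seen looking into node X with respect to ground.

V_th ≈ 14.4 V, R_th ≈ 7.01 kΩ

Open-circuit (no load on X): V_th = V_CC · R2/(R1 + R2) = 22.2 × 20.0/(10.80 + 20.0) = 14.42 V.
Zeroing V_CC shorts the top of R1 to ground, so R_th = R1 ‖ R2 = 7.013 kΩ.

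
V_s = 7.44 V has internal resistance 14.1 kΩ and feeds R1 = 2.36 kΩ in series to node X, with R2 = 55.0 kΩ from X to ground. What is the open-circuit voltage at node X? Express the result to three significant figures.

R1' = 14.1 + 2.36 = 16.46 kΩ (source resistance + R1).
Open-circuit (no load on X): V_th = V_s · R2/(R1' + R2) = 7.44 × 55.0/(16.46 + 55.0) = 5.726 V.

V_th ≈ 5.73 V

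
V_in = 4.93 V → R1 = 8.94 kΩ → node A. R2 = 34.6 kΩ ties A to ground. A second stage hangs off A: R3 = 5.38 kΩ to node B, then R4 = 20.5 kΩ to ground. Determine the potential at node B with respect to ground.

V_B ≈ 2.43 V

The second stage (R3 + R4 = 25.88 kΩ) loads node A in parallel with R2.
R2 ‖ (R3+R4) = 14.81 kΩ.
First divider: V_A = V_in · 14.81/(8.94 + 14.81) = 3.074 V.
Then the unloaded second divider: V_B = V_A × R4/(R3+R4) = 3.074 × 0.7921 = 2.435 V.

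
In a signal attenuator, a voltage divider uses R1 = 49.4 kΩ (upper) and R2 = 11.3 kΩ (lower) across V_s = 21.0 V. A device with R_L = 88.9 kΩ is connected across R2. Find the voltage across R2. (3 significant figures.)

First combine the lower leg with the load: R2 ‖ R_L = 10.03 kΩ.
Voltage divider with the loaded lower leg: V_out = 21.0 × 10.03/(49.4 + 10.03) = 21.0 × 0.1687 = 3.543 V.

V_out ≈ 3.54 V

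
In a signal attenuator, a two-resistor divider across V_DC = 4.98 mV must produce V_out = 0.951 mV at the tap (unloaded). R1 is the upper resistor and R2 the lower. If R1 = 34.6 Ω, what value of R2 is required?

The divider ratio is R2/(R1+R2) = 0.951/4.98 = 0.1910.
Rearranging, R2 = R1·k/(1−k) = 34.6 × 0.2360 = 8.167 Ω.

R2 ≈ 8.17 Ω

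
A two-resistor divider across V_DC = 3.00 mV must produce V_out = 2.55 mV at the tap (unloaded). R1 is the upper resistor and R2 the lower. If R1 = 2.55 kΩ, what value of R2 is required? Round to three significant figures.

R2 ≈ 14.4 kΩ

V_out/V_DC = R2/(R1+R2) = 0.8500.
R2 = R1 · 0.8500/(1 − 0.8500) = 14.45 kΩ.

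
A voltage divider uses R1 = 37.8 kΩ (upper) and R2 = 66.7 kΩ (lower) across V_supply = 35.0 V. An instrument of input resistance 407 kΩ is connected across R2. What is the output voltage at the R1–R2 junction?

V_out ≈ 21.1 V

The load sits in parallel with R2, giving an effective lower resistance R2' = R2·R_L/(R2+R_L) = 57.31 kΩ.
Then V_out = V_supply · R2'/(R1 + R2') = 35.0 × 57.31/95.11 = 21.09 V.
(Unloaded it would be 22.3 V; the load pulls it down.)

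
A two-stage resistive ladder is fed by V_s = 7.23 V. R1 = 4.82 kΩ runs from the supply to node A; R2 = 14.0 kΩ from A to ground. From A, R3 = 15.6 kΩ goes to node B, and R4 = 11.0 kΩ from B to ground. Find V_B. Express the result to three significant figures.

V_B ≈ 1.96 V

Node A sees R2 in parallel with the series input of stage 2, R3 + R4 = 26.60 kΩ.
Effective lower resistance at A: R2 ‖ 26.60 = 9.172 kΩ.
V_A = 7.23 × 9.172/(4.82 + 9.172) = 4.739 V.
Then the unloaded second divider: V_B = V_A × R4/(R3+R4) = 4.739 × 0.4135 = 1.960 V.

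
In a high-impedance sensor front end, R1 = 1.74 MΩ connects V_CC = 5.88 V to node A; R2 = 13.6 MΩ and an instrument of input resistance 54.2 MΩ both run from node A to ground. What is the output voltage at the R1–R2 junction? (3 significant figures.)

R2 ‖ R_L = (13.6 × 54.2)/(13.6 + 54.2) = 10.87 MΩ.
Then V_out = V_CC · R2'/(R1 + R2') = 5.88 × 10.87/12.61 = 5.069 V.

V_out ≈ 5.07 V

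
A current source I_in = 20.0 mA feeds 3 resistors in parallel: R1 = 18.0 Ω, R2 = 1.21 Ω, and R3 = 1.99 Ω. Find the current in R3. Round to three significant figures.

I ≈ 7.26 mA

Total conductance ΣG = 1/18.0 + 1/1.21 + 1/1.99 = 1.385 (units of 1/Ω).
R3 takes the fraction G_k/ΣG = 0.5025/1.385 = 0.3630, so I = 20.0 × 0.3630 = 7.259 mA.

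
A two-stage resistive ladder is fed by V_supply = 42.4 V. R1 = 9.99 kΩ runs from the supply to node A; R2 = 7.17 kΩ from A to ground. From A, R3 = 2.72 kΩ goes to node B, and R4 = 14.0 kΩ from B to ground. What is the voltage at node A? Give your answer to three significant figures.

V_A ≈ 14.2 V

Node A sees R2 in parallel with the series input of stage 2, R3 + R4 = 16.72 kΩ.
R2 ‖ (R3+R4) = 5.018 kΩ.
V_A = 42.4 × 5.018/(9.99 + 5.018) = 14.18 V.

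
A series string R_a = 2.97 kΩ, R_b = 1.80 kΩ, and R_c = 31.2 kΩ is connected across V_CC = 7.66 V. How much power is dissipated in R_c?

P ≈ 1.41 mW

ΣR = 35.97 kΩ → I = 7.66/35.97 = 0.2130 mA.
P = I²R = 0.04535 × 31.2 = 1.415 mW.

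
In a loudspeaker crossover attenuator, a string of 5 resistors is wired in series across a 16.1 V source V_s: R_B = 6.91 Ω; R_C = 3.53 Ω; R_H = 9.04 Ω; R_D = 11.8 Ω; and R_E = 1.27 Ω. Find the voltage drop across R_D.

Total series resistance ΣR = 6.91 + 3.53 + 9.04 + 11.8 + 1.27 = 32.55 Ω.
By the voltage-divider rule, V = 16.1 × 11.80/32.55 = 5.837 V.

V ≈ 5.84 V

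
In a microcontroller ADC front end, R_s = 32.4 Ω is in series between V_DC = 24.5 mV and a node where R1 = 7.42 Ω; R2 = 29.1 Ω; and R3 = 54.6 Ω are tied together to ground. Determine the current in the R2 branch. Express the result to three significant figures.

Parallel bank: R_p = 1/(1/7.42 + 1/29.1 + 1/54.6) = 5.335 Ω.
V_A by voltage divider: V_A = 24.5 × 5.335/(32.4 + 5.335) = 3.464 mV.
I(R2) = V_A / R2 = 3.464/29.1 = 0.1190 mA.
(Check via current divider: I_total = 0.6493 mA; share G_k/ΣG = 0.1833 → same result.)

I ≈ 0.119 mA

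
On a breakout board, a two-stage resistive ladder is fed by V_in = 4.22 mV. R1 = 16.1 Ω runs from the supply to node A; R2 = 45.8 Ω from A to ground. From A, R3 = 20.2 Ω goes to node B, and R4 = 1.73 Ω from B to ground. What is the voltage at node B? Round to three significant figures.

Node A sees R2 in parallel with the series input of stage 2, R3 + R4 = 21.93 Ω.
R2 ‖ (R3+R4) = 14.83 Ω.
V_A = 4.22 × 14.83/(16.1 + 14.83) = 2.023 mV.
Stage 2 is unloaded, so V_B = V_A · R4/(R3+R4) = 2.023 × 1.73/21.93 = 0.1596 mV.

V_B ≈ 0.160 mV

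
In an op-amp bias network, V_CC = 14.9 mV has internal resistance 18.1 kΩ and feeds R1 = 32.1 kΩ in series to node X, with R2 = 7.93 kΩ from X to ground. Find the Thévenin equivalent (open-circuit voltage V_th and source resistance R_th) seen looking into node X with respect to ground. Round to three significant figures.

V_th ≈ 2.03 mV, R_th ≈ 6.85 kΩ

R1' = 18.1 + 32.1 = 50.20 kΩ (source resistance + R1).
Open-circuit (no load on X): V_th = V_CC · R2/(R1' + R2) = 14.9 × 7.93/(50.20 + 7.93) = 2.033 mV.
Zeroing V_CC shorts the top of R1' to ground, so R_th = R1' ‖ R2 = 6.848 kΩ.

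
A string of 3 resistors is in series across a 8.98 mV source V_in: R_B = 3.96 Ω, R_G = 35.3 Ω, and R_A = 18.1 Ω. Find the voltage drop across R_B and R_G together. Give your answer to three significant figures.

V ≈ 6.15 mV

Series total: ΣR = 3.96 + 35.3 + 18.1 = 57.36 Ω.
R_{R_B..R_G} = 3.96 + 35.3 = 39.26 Ω.
V = V_in · R/ΣR = 8.98 × 0.6844 = 6.146 mV.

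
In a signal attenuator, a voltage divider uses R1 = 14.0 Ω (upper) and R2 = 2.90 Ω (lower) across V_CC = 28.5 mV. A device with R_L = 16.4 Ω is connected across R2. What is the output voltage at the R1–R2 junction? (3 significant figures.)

The load sits in parallel with R2, giving an effective lower resistance R2' = R2·R_L/(R2+R_L) = 2.464 Ω.
Then V_out = V_CC · R2'/(R1 + R2') = 28.5 × 2.464/16.46 = 4.266 mV.

V_out ≈ 4.27 mV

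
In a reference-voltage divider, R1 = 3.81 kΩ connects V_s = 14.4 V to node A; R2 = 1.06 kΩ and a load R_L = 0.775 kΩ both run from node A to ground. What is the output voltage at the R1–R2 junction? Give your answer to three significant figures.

R2 ‖ R_L = (1.06 × 0.775)/(1.06 + 0.775) = 0.4477 kΩ.
Then V_out = V_s · R2'/(R1 + R2') = 14.4 × 0.4477/4.258 = 1.514 V.
(Unloaded it would be 3.13 V; the load pulls it down.)

V_out ≈ 1.51 V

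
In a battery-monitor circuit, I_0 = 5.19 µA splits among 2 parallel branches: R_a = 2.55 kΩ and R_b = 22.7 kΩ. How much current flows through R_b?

I ≈ 0.524 µA

With just two branches, the current splits inversely with resistance.
So I = 5.19 × 2.55/25.25 = 0.5241 µA.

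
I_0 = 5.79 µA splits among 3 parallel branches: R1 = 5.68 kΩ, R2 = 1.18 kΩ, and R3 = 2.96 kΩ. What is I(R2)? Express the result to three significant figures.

I ≈ 3.60 µA

Total conductance ΣG = 1/5.68 + 1/1.18 + 1/2.96 = 1.361 (units of 1/kΩ).
By the current-divider rule, I = I_0 · G_k/ΣG = 5.79 × 0.6225 = 3.604 µA.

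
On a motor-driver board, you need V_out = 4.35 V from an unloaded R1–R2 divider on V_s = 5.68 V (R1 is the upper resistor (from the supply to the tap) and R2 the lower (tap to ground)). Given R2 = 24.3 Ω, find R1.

V_out/V_s = R2/(R1+R2) = 0.7658.
R1 = R2·(1/k − 1) = 24.3 × 0.3057 = 7.430 Ω.

R1 ≈ 7.43 Ω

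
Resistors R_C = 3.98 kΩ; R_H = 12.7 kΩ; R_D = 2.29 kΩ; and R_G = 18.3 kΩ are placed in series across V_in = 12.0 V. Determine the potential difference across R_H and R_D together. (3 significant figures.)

V ≈ 4.83 V

Total series resistance ΣR = 3.98 + 12.7 + 2.29 + 18.3 = 37.27 kΩ.
R_{R_H..R_D} = 12.7 + 2.29 = 14.99 kΩ.
Voltage divider: V = V_in · (14.99 / 37.27) = 12.0 × 0.4022 = 4.826 V.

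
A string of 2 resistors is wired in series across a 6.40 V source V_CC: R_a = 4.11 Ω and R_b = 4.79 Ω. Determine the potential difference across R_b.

Series total: ΣR = 4.11 + 4.79 = 8.900 Ω.
Voltage divider: V = V_CC · (4.790 / 8.900) = 6.40 × 0.5382 = 3.444 V.

V ≈ 3.44 V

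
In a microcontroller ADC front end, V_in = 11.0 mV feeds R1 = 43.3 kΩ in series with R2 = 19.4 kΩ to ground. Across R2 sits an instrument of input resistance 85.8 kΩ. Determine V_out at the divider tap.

First combine the lower leg with the load: R2 ‖ R_L = 15.82 kΩ.
Voltage divider with the loaded lower leg: V_out = 11.0 × 15.82/(43.3 + 15.82) = 11.0 × 0.2676 = 2.944 mV.
(Unloaded it would be 3.40 mV; the load pulls it down.)

V_out ≈ 2.94 mV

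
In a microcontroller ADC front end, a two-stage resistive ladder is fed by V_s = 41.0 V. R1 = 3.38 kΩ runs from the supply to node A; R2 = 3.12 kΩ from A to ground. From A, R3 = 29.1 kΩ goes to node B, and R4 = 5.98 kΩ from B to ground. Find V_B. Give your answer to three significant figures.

The second stage (R3 + R4 = 35.08 kΩ) loads node A in parallel with R2.
R2 ‖ (R3+R4) = 2.865 kΩ.
V_A = 41.0 × 2.865/(3.38 + 2.865) = 18.81 V.
Stage 2 is unloaded, so V_B = V_A · R4/(R3+R4) = 18.81 × 5.98/35.08 = 3.207 V.

V_B ≈ 3.21 V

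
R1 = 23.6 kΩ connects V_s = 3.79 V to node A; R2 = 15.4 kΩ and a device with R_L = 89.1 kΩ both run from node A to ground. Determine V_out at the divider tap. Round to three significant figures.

First combine the lower leg with the load: R2 ‖ R_L = 13.13 kΩ.
Now apply the divider: V_out = 3.79 × 0.3575 = 1.355 V.
(Unloaded it would be 1.50 V; the load pulls it down.)

V_out ≈ 1.35 V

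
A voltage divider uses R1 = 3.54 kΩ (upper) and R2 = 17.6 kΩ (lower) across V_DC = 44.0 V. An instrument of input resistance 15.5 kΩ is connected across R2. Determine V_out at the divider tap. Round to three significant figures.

R2 ‖ R_L = (17.6 × 15.5)/(17.6 + 15.5) = 8.242 kΩ.
Now apply the divider: V_out = 44.0 × 0.6995 = 30.78 V.
(Unloaded it would be 36.6 V; the load pulls it down.)

V_out ≈ 30.8 V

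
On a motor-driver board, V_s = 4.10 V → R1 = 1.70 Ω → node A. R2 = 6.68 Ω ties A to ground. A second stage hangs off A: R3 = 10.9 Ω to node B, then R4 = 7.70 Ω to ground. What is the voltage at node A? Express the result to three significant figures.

V_A ≈ 3.05 V

Looking into the second stage from A: R3 + R4 = 18.60 Ω appears in parallel with R2.
R2 ‖ (R3+R4) = 4.915 Ω.
V_A = 4.10 × 4.915/(1.70 + 4.915) = 3.046 V.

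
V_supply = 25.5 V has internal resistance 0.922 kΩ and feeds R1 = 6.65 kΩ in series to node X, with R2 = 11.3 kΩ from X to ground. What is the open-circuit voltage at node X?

V_th ≈ 15.3 V

R1' = 0.922 + 6.65 = 7.572 kΩ (source resistance + R1).
With X open, the divider is unloaded: V_th = 25.5 × 11.3/18.87 = 15.27 V.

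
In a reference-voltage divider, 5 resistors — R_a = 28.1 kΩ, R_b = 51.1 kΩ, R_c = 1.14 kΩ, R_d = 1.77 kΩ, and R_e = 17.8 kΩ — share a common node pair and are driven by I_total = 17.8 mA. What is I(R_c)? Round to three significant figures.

Total conductance ΣG = 1/28.1 + 1/51.1 + 1/1.14 + 1/1.77 + 1/17.8 = 1.554 (units of 1/kΩ).
R_c takes the fraction G_k/ΣG = 0.8772/1.554 = 0.5647, so I = 17.8 × 0.5647 = 10.05 mA.

I ≈ 10.1 mA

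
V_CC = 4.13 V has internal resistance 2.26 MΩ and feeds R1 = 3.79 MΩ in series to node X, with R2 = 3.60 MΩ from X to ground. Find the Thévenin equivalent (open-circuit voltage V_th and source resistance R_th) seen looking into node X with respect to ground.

R1' = 2.26 + 3.79 = 6.050 MΩ (source resistance + R1).
With X open, the divider is unloaded: V_th = 4.13 × 3.60/9.650 = 1.541 V.
Looking into X with the source shorted: R_th = R1'·R2/(R1'+R2) = 6.050 × 3.60/9.650 = 2.257 MΩ.

V_th ≈ 1.54 V, R_th ≈ 2.26 MΩ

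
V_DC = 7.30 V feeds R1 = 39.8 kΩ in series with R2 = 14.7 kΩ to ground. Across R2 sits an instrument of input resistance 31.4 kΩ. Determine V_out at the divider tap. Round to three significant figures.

V_out ≈ 1.47 V

First combine the lower leg with the load: R2 ‖ R_L = 10.01 kΩ.
Then V_out = V_DC · R2'/(R1 + R2') = 7.30 × 10.01/49.81 = 1.467 V.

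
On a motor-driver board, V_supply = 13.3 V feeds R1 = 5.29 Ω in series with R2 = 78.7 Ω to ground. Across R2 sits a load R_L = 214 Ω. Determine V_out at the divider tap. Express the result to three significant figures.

First combine the lower leg with the load: R2 ‖ R_L = 57.54 Ω.
Voltage divider with the loaded lower leg: V_out = 13.3 × 57.54/(5.29 + 57.54) = 13.3 × 0.9158 = 12.18 V.
(Unloaded it would be 12.5 V; the load pulls it down.)

V_out ≈ 12.2 V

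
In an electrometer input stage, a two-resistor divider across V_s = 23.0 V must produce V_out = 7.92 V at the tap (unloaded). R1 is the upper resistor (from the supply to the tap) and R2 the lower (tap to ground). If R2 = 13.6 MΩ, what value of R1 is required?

Required fraction k = V_out/V_s = 0.3443.
R1 = R2·(1/k − 1) = 13.6 × 1.904 = 25.89 MΩ.

R1 ≈ 25.9 MΩ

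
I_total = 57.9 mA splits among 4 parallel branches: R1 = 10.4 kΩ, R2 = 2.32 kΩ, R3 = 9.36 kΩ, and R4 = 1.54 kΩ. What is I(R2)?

I ≈ 19.4 mA

Conductances: ΣG = 1/10.4 + 1/2.32 + 1/9.36 + 1/1.54 = 1.283 (1/kΩ).
R2 takes the fraction G_k/ΣG = 0.4310/1.283 = 0.3359, so I = 57.9 × 0.3359 = 19.45 mA.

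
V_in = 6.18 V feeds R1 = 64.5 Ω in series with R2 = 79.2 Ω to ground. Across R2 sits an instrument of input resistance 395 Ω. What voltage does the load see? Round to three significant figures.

First combine the lower leg with the load: R2 ‖ R_L = 65.97 Ω.
Then V_out = V_in · R2'/(R1 + R2') = 6.18 × 65.97/130.5 = 3.125 V.
(Unloaded it would be 3.41 V; the load pulls it down.)

V_out ≈ 3.12 V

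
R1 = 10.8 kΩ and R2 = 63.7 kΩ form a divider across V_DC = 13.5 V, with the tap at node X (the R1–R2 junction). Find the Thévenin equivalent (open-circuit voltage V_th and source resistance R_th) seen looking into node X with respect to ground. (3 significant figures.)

V_th ≈ 11.5 V, R_th ≈ 9.23 kΩ

With X open, the divider is unloaded: V_th = 13.5 × 63.7/74.50 = 11.54 V.
With V_DC suppressed (replaced by a short), R_th = R1 ‖ R2 = (10.80 × 63.7)/(10.80 + 63.7) = 9.234 kΩ.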